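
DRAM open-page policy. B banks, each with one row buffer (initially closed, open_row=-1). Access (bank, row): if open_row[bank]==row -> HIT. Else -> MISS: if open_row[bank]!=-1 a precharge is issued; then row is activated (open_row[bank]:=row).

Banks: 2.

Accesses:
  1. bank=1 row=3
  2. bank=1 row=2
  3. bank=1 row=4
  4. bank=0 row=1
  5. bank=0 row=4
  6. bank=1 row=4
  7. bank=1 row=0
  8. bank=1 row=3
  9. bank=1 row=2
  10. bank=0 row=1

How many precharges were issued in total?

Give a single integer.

Acc 1: bank1 row3 -> MISS (open row3); precharges=0
Acc 2: bank1 row2 -> MISS (open row2); precharges=1
Acc 3: bank1 row4 -> MISS (open row4); precharges=2
Acc 4: bank0 row1 -> MISS (open row1); precharges=2
Acc 5: bank0 row4 -> MISS (open row4); precharges=3
Acc 6: bank1 row4 -> HIT
Acc 7: bank1 row0 -> MISS (open row0); precharges=4
Acc 8: bank1 row3 -> MISS (open row3); precharges=5
Acc 9: bank1 row2 -> MISS (open row2); precharges=6
Acc 10: bank0 row1 -> MISS (open row1); precharges=7

Answer: 7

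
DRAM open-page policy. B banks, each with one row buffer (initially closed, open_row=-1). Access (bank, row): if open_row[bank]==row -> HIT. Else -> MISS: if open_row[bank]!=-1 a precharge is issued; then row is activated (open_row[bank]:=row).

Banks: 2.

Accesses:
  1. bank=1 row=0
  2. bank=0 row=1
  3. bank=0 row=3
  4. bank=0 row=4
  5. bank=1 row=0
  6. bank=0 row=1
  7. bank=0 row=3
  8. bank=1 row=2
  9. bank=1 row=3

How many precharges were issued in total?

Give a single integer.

Acc 1: bank1 row0 -> MISS (open row0); precharges=0
Acc 2: bank0 row1 -> MISS (open row1); precharges=0
Acc 3: bank0 row3 -> MISS (open row3); precharges=1
Acc 4: bank0 row4 -> MISS (open row4); precharges=2
Acc 5: bank1 row0 -> HIT
Acc 6: bank0 row1 -> MISS (open row1); precharges=3
Acc 7: bank0 row3 -> MISS (open row3); precharges=4
Acc 8: bank1 row2 -> MISS (open row2); precharges=5
Acc 9: bank1 row3 -> MISS (open row3); precharges=6

Answer: 6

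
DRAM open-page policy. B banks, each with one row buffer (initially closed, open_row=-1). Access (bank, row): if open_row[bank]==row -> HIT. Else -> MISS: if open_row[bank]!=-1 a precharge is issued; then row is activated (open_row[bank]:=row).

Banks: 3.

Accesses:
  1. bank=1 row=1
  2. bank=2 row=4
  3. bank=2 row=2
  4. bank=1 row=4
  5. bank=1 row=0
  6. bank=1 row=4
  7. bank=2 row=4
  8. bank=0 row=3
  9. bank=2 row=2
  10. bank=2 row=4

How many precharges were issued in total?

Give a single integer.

Acc 1: bank1 row1 -> MISS (open row1); precharges=0
Acc 2: bank2 row4 -> MISS (open row4); precharges=0
Acc 3: bank2 row2 -> MISS (open row2); precharges=1
Acc 4: bank1 row4 -> MISS (open row4); precharges=2
Acc 5: bank1 row0 -> MISS (open row0); precharges=3
Acc 6: bank1 row4 -> MISS (open row4); precharges=4
Acc 7: bank2 row4 -> MISS (open row4); precharges=5
Acc 8: bank0 row3 -> MISS (open row3); precharges=5
Acc 9: bank2 row2 -> MISS (open row2); precharges=6
Acc 10: bank2 row4 -> MISS (open row4); precharges=7

Answer: 7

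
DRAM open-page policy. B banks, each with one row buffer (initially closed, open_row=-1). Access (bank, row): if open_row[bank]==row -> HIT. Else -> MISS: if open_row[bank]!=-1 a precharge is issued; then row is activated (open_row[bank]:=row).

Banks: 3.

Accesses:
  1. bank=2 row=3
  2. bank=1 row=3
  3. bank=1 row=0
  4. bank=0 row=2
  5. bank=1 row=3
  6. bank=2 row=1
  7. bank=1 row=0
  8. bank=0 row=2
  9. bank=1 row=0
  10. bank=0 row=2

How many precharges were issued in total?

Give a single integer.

Answer: 4

Derivation:
Acc 1: bank2 row3 -> MISS (open row3); precharges=0
Acc 2: bank1 row3 -> MISS (open row3); precharges=0
Acc 3: bank1 row0 -> MISS (open row0); precharges=1
Acc 4: bank0 row2 -> MISS (open row2); precharges=1
Acc 5: bank1 row3 -> MISS (open row3); precharges=2
Acc 6: bank2 row1 -> MISS (open row1); precharges=3
Acc 7: bank1 row0 -> MISS (open row0); precharges=4
Acc 8: bank0 row2 -> HIT
Acc 9: bank1 row0 -> HIT
Acc 10: bank0 row2 -> HIT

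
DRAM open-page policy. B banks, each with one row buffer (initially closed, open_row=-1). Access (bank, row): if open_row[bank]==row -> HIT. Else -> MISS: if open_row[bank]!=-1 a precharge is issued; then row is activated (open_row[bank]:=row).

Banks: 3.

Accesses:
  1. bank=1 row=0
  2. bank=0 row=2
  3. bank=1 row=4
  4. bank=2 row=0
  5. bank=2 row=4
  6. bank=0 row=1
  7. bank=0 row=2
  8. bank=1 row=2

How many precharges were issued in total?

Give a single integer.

Acc 1: bank1 row0 -> MISS (open row0); precharges=0
Acc 2: bank0 row2 -> MISS (open row2); precharges=0
Acc 3: bank1 row4 -> MISS (open row4); precharges=1
Acc 4: bank2 row0 -> MISS (open row0); precharges=1
Acc 5: bank2 row4 -> MISS (open row4); precharges=2
Acc 6: bank0 row1 -> MISS (open row1); precharges=3
Acc 7: bank0 row2 -> MISS (open row2); precharges=4
Acc 8: bank1 row2 -> MISS (open row2); precharges=5

Answer: 5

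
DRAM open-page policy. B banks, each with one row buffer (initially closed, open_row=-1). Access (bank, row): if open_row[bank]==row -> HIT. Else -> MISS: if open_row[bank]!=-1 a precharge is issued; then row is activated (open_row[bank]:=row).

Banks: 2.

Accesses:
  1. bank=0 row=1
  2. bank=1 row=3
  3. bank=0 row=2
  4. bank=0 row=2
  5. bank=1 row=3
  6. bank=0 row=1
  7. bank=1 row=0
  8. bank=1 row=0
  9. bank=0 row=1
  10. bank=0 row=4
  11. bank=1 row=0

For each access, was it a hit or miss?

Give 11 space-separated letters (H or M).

Answer: M M M H H M M H H M H

Derivation:
Acc 1: bank0 row1 -> MISS (open row1); precharges=0
Acc 2: bank1 row3 -> MISS (open row3); precharges=0
Acc 3: bank0 row2 -> MISS (open row2); precharges=1
Acc 4: bank0 row2 -> HIT
Acc 5: bank1 row3 -> HIT
Acc 6: bank0 row1 -> MISS (open row1); precharges=2
Acc 7: bank1 row0 -> MISS (open row0); precharges=3
Acc 8: bank1 row0 -> HIT
Acc 9: bank0 row1 -> HIT
Acc 10: bank0 row4 -> MISS (open row4); precharges=4
Acc 11: bank1 row0 -> HIT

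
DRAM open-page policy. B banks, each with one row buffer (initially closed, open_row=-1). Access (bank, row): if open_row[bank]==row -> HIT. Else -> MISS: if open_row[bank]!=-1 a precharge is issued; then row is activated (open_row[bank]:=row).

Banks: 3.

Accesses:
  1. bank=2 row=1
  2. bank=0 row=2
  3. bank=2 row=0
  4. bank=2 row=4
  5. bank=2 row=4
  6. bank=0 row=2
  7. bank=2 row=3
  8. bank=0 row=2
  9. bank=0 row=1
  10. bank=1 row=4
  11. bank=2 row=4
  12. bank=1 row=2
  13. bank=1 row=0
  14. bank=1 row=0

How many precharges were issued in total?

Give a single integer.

Acc 1: bank2 row1 -> MISS (open row1); precharges=0
Acc 2: bank0 row2 -> MISS (open row2); precharges=0
Acc 3: bank2 row0 -> MISS (open row0); precharges=1
Acc 4: bank2 row4 -> MISS (open row4); precharges=2
Acc 5: bank2 row4 -> HIT
Acc 6: bank0 row2 -> HIT
Acc 7: bank2 row3 -> MISS (open row3); precharges=3
Acc 8: bank0 row2 -> HIT
Acc 9: bank0 row1 -> MISS (open row1); precharges=4
Acc 10: bank1 row4 -> MISS (open row4); precharges=4
Acc 11: bank2 row4 -> MISS (open row4); precharges=5
Acc 12: bank1 row2 -> MISS (open row2); precharges=6
Acc 13: bank1 row0 -> MISS (open row0); precharges=7
Acc 14: bank1 row0 -> HIT

Answer: 7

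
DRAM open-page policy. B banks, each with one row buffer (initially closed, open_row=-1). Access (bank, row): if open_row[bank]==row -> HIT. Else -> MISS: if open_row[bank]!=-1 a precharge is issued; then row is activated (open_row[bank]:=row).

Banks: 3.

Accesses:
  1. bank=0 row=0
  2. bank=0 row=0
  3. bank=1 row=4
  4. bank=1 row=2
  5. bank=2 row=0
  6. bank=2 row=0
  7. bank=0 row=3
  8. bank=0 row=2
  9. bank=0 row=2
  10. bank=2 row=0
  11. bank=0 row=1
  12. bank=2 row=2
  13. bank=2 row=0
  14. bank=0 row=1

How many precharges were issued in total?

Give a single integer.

Answer: 6

Derivation:
Acc 1: bank0 row0 -> MISS (open row0); precharges=0
Acc 2: bank0 row0 -> HIT
Acc 3: bank1 row4 -> MISS (open row4); precharges=0
Acc 4: bank1 row2 -> MISS (open row2); precharges=1
Acc 5: bank2 row0 -> MISS (open row0); precharges=1
Acc 6: bank2 row0 -> HIT
Acc 7: bank0 row3 -> MISS (open row3); precharges=2
Acc 8: bank0 row2 -> MISS (open row2); precharges=3
Acc 9: bank0 row2 -> HIT
Acc 10: bank2 row0 -> HIT
Acc 11: bank0 row1 -> MISS (open row1); precharges=4
Acc 12: bank2 row2 -> MISS (open row2); precharges=5
Acc 13: bank2 row0 -> MISS (open row0); precharges=6
Acc 14: bank0 row1 -> HIT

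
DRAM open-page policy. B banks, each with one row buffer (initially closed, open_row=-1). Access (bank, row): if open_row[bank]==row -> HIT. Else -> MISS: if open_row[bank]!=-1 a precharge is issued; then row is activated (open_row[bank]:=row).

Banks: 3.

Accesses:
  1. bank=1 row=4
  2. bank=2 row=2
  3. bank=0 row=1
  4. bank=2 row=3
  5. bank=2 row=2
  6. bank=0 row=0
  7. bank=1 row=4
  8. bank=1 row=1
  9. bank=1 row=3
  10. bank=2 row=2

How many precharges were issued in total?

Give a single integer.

Answer: 5

Derivation:
Acc 1: bank1 row4 -> MISS (open row4); precharges=0
Acc 2: bank2 row2 -> MISS (open row2); precharges=0
Acc 3: bank0 row1 -> MISS (open row1); precharges=0
Acc 4: bank2 row3 -> MISS (open row3); precharges=1
Acc 5: bank2 row2 -> MISS (open row2); precharges=2
Acc 6: bank0 row0 -> MISS (open row0); precharges=3
Acc 7: bank1 row4 -> HIT
Acc 8: bank1 row1 -> MISS (open row1); precharges=4
Acc 9: bank1 row3 -> MISS (open row3); precharges=5
Acc 10: bank2 row2 -> HIT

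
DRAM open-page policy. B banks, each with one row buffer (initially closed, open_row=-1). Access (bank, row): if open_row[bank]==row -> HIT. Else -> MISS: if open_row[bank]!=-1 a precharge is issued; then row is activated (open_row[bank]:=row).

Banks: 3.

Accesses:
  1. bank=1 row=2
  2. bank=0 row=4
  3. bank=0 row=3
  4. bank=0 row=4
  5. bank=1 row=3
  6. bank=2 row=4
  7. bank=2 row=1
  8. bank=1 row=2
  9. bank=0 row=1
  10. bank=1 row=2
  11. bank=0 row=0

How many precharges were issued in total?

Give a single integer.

Acc 1: bank1 row2 -> MISS (open row2); precharges=0
Acc 2: bank0 row4 -> MISS (open row4); precharges=0
Acc 3: bank0 row3 -> MISS (open row3); precharges=1
Acc 4: bank0 row4 -> MISS (open row4); precharges=2
Acc 5: bank1 row3 -> MISS (open row3); precharges=3
Acc 6: bank2 row4 -> MISS (open row4); precharges=3
Acc 7: bank2 row1 -> MISS (open row1); precharges=4
Acc 8: bank1 row2 -> MISS (open row2); precharges=5
Acc 9: bank0 row1 -> MISS (open row1); precharges=6
Acc 10: bank1 row2 -> HIT
Acc 11: bank0 row0 -> MISS (open row0); precharges=7

Answer: 7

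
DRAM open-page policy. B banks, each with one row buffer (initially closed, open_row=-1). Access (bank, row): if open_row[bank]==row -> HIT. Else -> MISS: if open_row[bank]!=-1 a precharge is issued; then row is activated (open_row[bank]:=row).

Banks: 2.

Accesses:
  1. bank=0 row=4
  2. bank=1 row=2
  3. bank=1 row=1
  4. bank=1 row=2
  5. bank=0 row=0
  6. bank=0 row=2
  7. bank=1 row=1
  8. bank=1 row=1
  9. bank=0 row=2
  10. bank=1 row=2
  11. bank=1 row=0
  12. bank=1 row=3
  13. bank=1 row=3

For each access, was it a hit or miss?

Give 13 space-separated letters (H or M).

Answer: M M M M M M M H H M M M H

Derivation:
Acc 1: bank0 row4 -> MISS (open row4); precharges=0
Acc 2: bank1 row2 -> MISS (open row2); precharges=0
Acc 3: bank1 row1 -> MISS (open row1); precharges=1
Acc 4: bank1 row2 -> MISS (open row2); precharges=2
Acc 5: bank0 row0 -> MISS (open row0); precharges=3
Acc 6: bank0 row2 -> MISS (open row2); precharges=4
Acc 7: bank1 row1 -> MISS (open row1); precharges=5
Acc 8: bank1 row1 -> HIT
Acc 9: bank0 row2 -> HIT
Acc 10: bank1 row2 -> MISS (open row2); precharges=6
Acc 11: bank1 row0 -> MISS (open row0); precharges=7
Acc 12: bank1 row3 -> MISS (open row3); precharges=8
Acc 13: bank1 row3 -> HIT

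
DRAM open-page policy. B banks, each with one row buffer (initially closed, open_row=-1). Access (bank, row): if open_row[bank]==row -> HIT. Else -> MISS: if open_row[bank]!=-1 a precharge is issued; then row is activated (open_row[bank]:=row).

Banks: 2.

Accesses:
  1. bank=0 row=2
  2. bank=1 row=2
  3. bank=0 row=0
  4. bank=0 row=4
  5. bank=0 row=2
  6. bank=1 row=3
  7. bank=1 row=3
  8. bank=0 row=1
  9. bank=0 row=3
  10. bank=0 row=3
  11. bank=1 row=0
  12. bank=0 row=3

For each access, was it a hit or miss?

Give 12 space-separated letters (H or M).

Acc 1: bank0 row2 -> MISS (open row2); precharges=0
Acc 2: bank1 row2 -> MISS (open row2); precharges=0
Acc 3: bank0 row0 -> MISS (open row0); precharges=1
Acc 4: bank0 row4 -> MISS (open row4); precharges=2
Acc 5: bank0 row2 -> MISS (open row2); precharges=3
Acc 6: bank1 row3 -> MISS (open row3); precharges=4
Acc 7: bank1 row3 -> HIT
Acc 8: bank0 row1 -> MISS (open row1); precharges=5
Acc 9: bank0 row3 -> MISS (open row3); precharges=6
Acc 10: bank0 row3 -> HIT
Acc 11: bank1 row0 -> MISS (open row0); precharges=7
Acc 12: bank0 row3 -> HIT

Answer: M M M M M M H M M H M H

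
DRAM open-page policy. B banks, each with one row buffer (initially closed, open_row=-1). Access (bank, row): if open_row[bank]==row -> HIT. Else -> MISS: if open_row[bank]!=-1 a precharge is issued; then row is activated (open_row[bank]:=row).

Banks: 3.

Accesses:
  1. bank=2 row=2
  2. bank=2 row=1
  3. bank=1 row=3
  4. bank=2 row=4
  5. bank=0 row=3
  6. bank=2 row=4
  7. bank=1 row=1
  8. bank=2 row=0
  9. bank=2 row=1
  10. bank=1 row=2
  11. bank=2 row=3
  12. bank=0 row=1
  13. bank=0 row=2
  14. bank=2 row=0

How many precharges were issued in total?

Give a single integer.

Answer: 10

Derivation:
Acc 1: bank2 row2 -> MISS (open row2); precharges=0
Acc 2: bank2 row1 -> MISS (open row1); precharges=1
Acc 3: bank1 row3 -> MISS (open row3); precharges=1
Acc 4: bank2 row4 -> MISS (open row4); precharges=2
Acc 5: bank0 row3 -> MISS (open row3); precharges=2
Acc 6: bank2 row4 -> HIT
Acc 7: bank1 row1 -> MISS (open row1); precharges=3
Acc 8: bank2 row0 -> MISS (open row0); precharges=4
Acc 9: bank2 row1 -> MISS (open row1); precharges=5
Acc 10: bank1 row2 -> MISS (open row2); precharges=6
Acc 11: bank2 row3 -> MISS (open row3); precharges=7
Acc 12: bank0 row1 -> MISS (open row1); precharges=8
Acc 13: bank0 row2 -> MISS (open row2); precharges=9
Acc 14: bank2 row0 -> MISS (open row0); precharges=10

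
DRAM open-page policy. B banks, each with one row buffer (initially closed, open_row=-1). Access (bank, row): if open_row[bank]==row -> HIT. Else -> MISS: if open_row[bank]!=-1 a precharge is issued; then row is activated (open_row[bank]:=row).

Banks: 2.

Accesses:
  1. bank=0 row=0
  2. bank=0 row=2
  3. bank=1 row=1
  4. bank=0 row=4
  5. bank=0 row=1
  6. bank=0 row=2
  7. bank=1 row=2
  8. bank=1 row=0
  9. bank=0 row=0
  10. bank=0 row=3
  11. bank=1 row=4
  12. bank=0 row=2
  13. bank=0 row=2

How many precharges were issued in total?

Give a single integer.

Answer: 10

Derivation:
Acc 1: bank0 row0 -> MISS (open row0); precharges=0
Acc 2: bank0 row2 -> MISS (open row2); precharges=1
Acc 3: bank1 row1 -> MISS (open row1); precharges=1
Acc 4: bank0 row4 -> MISS (open row4); precharges=2
Acc 5: bank0 row1 -> MISS (open row1); precharges=3
Acc 6: bank0 row2 -> MISS (open row2); precharges=4
Acc 7: bank1 row2 -> MISS (open row2); precharges=5
Acc 8: bank1 row0 -> MISS (open row0); precharges=6
Acc 9: bank0 row0 -> MISS (open row0); precharges=7
Acc 10: bank0 row3 -> MISS (open row3); precharges=8
Acc 11: bank1 row4 -> MISS (open row4); precharges=9
Acc 12: bank0 row2 -> MISS (open row2); precharges=10
Acc 13: bank0 row2 -> HIT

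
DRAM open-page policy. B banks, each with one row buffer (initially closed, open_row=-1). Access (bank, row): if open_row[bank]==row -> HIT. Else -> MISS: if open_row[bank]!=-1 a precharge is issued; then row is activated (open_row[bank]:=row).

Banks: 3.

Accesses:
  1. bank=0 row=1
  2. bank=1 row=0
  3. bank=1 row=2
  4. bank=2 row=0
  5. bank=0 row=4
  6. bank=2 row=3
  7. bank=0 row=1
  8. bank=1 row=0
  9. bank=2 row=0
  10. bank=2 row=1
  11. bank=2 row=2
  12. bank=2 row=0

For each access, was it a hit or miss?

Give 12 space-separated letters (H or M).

Answer: M M M M M M M M M M M M

Derivation:
Acc 1: bank0 row1 -> MISS (open row1); precharges=0
Acc 2: bank1 row0 -> MISS (open row0); precharges=0
Acc 3: bank1 row2 -> MISS (open row2); precharges=1
Acc 4: bank2 row0 -> MISS (open row0); precharges=1
Acc 5: bank0 row4 -> MISS (open row4); precharges=2
Acc 6: bank2 row3 -> MISS (open row3); precharges=3
Acc 7: bank0 row1 -> MISS (open row1); precharges=4
Acc 8: bank1 row0 -> MISS (open row0); precharges=5
Acc 9: bank2 row0 -> MISS (open row0); precharges=6
Acc 10: bank2 row1 -> MISS (open row1); precharges=7
Acc 11: bank2 row2 -> MISS (open row2); precharges=8
Acc 12: bank2 row0 -> MISS (open row0); precharges=9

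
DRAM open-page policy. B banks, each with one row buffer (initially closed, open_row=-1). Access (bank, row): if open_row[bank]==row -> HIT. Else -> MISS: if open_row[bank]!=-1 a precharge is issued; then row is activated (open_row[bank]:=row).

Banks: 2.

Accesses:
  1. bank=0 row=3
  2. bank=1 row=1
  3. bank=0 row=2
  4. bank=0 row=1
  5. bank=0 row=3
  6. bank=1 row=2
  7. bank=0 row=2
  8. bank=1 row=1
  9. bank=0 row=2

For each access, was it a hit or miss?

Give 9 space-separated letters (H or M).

Answer: M M M M M M M M H

Derivation:
Acc 1: bank0 row3 -> MISS (open row3); precharges=0
Acc 2: bank1 row1 -> MISS (open row1); precharges=0
Acc 3: bank0 row2 -> MISS (open row2); precharges=1
Acc 4: bank0 row1 -> MISS (open row1); precharges=2
Acc 5: bank0 row3 -> MISS (open row3); precharges=3
Acc 6: bank1 row2 -> MISS (open row2); precharges=4
Acc 7: bank0 row2 -> MISS (open row2); precharges=5
Acc 8: bank1 row1 -> MISS (open row1); precharges=6
Acc 9: bank0 row2 -> HIT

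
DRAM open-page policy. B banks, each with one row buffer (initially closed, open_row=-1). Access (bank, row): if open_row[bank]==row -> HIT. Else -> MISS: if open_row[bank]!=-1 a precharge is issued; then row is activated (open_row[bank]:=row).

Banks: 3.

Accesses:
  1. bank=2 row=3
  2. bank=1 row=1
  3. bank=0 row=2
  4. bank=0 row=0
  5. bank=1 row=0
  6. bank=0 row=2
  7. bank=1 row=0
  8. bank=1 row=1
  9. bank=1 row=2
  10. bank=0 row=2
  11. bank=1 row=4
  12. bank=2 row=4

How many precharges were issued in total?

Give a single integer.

Acc 1: bank2 row3 -> MISS (open row3); precharges=0
Acc 2: bank1 row1 -> MISS (open row1); precharges=0
Acc 3: bank0 row2 -> MISS (open row2); precharges=0
Acc 4: bank0 row0 -> MISS (open row0); precharges=1
Acc 5: bank1 row0 -> MISS (open row0); precharges=2
Acc 6: bank0 row2 -> MISS (open row2); precharges=3
Acc 7: bank1 row0 -> HIT
Acc 8: bank1 row1 -> MISS (open row1); precharges=4
Acc 9: bank1 row2 -> MISS (open row2); precharges=5
Acc 10: bank0 row2 -> HIT
Acc 11: bank1 row4 -> MISS (open row4); precharges=6
Acc 12: bank2 row4 -> MISS (open row4); precharges=7

Answer: 7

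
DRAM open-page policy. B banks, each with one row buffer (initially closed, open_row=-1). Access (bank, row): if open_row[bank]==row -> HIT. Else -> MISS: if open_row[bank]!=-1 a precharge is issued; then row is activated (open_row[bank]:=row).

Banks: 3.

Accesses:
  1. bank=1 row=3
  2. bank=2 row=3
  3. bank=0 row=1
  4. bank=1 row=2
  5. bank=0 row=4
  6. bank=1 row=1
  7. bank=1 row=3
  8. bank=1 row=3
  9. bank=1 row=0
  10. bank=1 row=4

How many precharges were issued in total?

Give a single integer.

Answer: 6

Derivation:
Acc 1: bank1 row3 -> MISS (open row3); precharges=0
Acc 2: bank2 row3 -> MISS (open row3); precharges=0
Acc 3: bank0 row1 -> MISS (open row1); precharges=0
Acc 4: bank1 row2 -> MISS (open row2); precharges=1
Acc 5: bank0 row4 -> MISS (open row4); precharges=2
Acc 6: bank1 row1 -> MISS (open row1); precharges=3
Acc 7: bank1 row3 -> MISS (open row3); precharges=4
Acc 8: bank1 row3 -> HIT
Acc 9: bank1 row0 -> MISS (open row0); precharges=5
Acc 10: bank1 row4 -> MISS (open row4); precharges=6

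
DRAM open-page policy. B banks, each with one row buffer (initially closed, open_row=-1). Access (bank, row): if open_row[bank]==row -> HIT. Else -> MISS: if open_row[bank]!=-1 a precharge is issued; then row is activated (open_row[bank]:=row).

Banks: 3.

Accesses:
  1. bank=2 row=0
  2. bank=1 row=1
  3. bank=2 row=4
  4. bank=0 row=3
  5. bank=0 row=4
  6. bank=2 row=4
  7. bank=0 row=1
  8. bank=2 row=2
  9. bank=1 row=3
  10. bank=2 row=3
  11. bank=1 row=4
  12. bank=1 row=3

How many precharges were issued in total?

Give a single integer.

Answer: 8

Derivation:
Acc 1: bank2 row0 -> MISS (open row0); precharges=0
Acc 2: bank1 row1 -> MISS (open row1); precharges=0
Acc 3: bank2 row4 -> MISS (open row4); precharges=1
Acc 4: bank0 row3 -> MISS (open row3); precharges=1
Acc 5: bank0 row4 -> MISS (open row4); precharges=2
Acc 6: bank2 row4 -> HIT
Acc 7: bank0 row1 -> MISS (open row1); precharges=3
Acc 8: bank2 row2 -> MISS (open row2); precharges=4
Acc 9: bank1 row3 -> MISS (open row3); precharges=5
Acc 10: bank2 row3 -> MISS (open row3); precharges=6
Acc 11: bank1 row4 -> MISS (open row4); precharges=7
Acc 12: bank1 row3 -> MISS (open row3); precharges=8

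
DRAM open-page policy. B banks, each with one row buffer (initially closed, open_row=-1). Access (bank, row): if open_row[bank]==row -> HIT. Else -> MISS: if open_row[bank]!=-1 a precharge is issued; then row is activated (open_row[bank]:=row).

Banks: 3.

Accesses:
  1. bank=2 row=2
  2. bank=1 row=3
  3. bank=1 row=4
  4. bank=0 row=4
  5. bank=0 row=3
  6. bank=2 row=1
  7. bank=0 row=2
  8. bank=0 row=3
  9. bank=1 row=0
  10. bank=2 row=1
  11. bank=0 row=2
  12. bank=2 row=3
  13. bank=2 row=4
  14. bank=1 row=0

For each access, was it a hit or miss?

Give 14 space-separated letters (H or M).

Acc 1: bank2 row2 -> MISS (open row2); precharges=0
Acc 2: bank1 row3 -> MISS (open row3); precharges=0
Acc 3: bank1 row4 -> MISS (open row4); precharges=1
Acc 4: bank0 row4 -> MISS (open row4); precharges=1
Acc 5: bank0 row3 -> MISS (open row3); precharges=2
Acc 6: bank2 row1 -> MISS (open row1); precharges=3
Acc 7: bank0 row2 -> MISS (open row2); precharges=4
Acc 8: bank0 row3 -> MISS (open row3); precharges=5
Acc 9: bank1 row0 -> MISS (open row0); precharges=6
Acc 10: bank2 row1 -> HIT
Acc 11: bank0 row2 -> MISS (open row2); precharges=7
Acc 12: bank2 row3 -> MISS (open row3); precharges=8
Acc 13: bank2 row4 -> MISS (open row4); precharges=9
Acc 14: bank1 row0 -> HIT

Answer: M M M M M M M M M H M M M H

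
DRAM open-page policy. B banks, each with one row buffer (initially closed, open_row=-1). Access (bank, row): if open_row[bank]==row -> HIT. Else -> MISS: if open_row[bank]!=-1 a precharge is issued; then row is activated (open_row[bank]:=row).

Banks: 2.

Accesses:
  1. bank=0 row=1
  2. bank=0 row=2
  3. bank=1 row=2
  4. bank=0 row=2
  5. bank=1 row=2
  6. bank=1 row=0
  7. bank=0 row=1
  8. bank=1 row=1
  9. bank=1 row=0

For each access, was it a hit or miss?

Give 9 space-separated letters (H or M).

Answer: M M M H H M M M M

Derivation:
Acc 1: bank0 row1 -> MISS (open row1); precharges=0
Acc 2: bank0 row2 -> MISS (open row2); precharges=1
Acc 3: bank1 row2 -> MISS (open row2); precharges=1
Acc 4: bank0 row2 -> HIT
Acc 5: bank1 row2 -> HIT
Acc 6: bank1 row0 -> MISS (open row0); precharges=2
Acc 7: bank0 row1 -> MISS (open row1); precharges=3
Acc 8: bank1 row1 -> MISS (open row1); precharges=4
Acc 9: bank1 row0 -> MISS (open row0); precharges=5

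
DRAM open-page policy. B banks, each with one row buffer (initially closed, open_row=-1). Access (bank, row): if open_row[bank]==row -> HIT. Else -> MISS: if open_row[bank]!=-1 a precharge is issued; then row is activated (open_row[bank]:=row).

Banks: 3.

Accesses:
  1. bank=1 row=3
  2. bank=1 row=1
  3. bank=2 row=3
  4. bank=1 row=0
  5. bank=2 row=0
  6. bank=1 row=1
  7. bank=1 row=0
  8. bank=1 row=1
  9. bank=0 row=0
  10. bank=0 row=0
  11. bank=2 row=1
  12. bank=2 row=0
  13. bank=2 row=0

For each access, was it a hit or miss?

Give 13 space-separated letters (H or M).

Answer: M M M M M M M M M H M M H

Derivation:
Acc 1: bank1 row3 -> MISS (open row3); precharges=0
Acc 2: bank1 row1 -> MISS (open row1); precharges=1
Acc 3: bank2 row3 -> MISS (open row3); precharges=1
Acc 4: bank1 row0 -> MISS (open row0); precharges=2
Acc 5: bank2 row0 -> MISS (open row0); precharges=3
Acc 6: bank1 row1 -> MISS (open row1); precharges=4
Acc 7: bank1 row0 -> MISS (open row0); precharges=5
Acc 8: bank1 row1 -> MISS (open row1); precharges=6
Acc 9: bank0 row0 -> MISS (open row0); precharges=6
Acc 10: bank0 row0 -> HIT
Acc 11: bank2 row1 -> MISS (open row1); precharges=7
Acc 12: bank2 row0 -> MISS (open row0); precharges=8
Acc 13: bank2 row0 -> HIT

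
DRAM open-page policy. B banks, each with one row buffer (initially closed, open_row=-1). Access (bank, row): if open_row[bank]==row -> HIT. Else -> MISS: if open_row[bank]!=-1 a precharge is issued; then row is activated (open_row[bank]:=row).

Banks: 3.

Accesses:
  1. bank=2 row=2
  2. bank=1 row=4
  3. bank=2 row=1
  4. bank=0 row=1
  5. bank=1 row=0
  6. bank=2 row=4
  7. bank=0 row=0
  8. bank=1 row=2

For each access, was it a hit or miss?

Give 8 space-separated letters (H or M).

Acc 1: bank2 row2 -> MISS (open row2); precharges=0
Acc 2: bank1 row4 -> MISS (open row4); precharges=0
Acc 3: bank2 row1 -> MISS (open row1); precharges=1
Acc 4: bank0 row1 -> MISS (open row1); precharges=1
Acc 5: bank1 row0 -> MISS (open row0); precharges=2
Acc 6: bank2 row4 -> MISS (open row4); precharges=3
Acc 7: bank0 row0 -> MISS (open row0); precharges=4
Acc 8: bank1 row2 -> MISS (open row2); precharges=5

Answer: M M M M M M M M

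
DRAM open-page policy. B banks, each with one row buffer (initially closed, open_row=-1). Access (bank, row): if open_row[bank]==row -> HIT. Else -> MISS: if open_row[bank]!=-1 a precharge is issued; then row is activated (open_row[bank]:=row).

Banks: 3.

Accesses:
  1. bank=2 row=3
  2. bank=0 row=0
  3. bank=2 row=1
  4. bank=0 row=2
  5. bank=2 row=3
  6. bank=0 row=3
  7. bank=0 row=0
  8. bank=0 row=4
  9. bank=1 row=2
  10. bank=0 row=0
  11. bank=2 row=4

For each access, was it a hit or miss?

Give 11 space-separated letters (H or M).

Answer: M M M M M M M M M M M

Derivation:
Acc 1: bank2 row3 -> MISS (open row3); precharges=0
Acc 2: bank0 row0 -> MISS (open row0); precharges=0
Acc 3: bank2 row1 -> MISS (open row1); precharges=1
Acc 4: bank0 row2 -> MISS (open row2); precharges=2
Acc 5: bank2 row3 -> MISS (open row3); precharges=3
Acc 6: bank0 row3 -> MISS (open row3); precharges=4
Acc 7: bank0 row0 -> MISS (open row0); precharges=5
Acc 8: bank0 row4 -> MISS (open row4); precharges=6
Acc 9: bank1 row2 -> MISS (open row2); precharges=6
Acc 10: bank0 row0 -> MISS (open row0); precharges=7
Acc 11: bank2 row4 -> MISS (open row4); precharges=8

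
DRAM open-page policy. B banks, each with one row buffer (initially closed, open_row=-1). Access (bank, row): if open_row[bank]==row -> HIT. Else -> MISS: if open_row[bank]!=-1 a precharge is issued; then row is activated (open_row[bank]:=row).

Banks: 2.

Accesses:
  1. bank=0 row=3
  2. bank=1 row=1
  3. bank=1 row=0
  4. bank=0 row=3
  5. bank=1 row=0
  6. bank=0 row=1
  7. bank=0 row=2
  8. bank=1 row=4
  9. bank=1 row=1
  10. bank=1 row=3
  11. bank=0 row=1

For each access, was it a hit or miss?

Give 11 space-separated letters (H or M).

Answer: M M M H H M M M M M M

Derivation:
Acc 1: bank0 row3 -> MISS (open row3); precharges=0
Acc 2: bank1 row1 -> MISS (open row1); precharges=0
Acc 3: bank1 row0 -> MISS (open row0); precharges=1
Acc 4: bank0 row3 -> HIT
Acc 5: bank1 row0 -> HIT
Acc 6: bank0 row1 -> MISS (open row1); precharges=2
Acc 7: bank0 row2 -> MISS (open row2); precharges=3
Acc 8: bank1 row4 -> MISS (open row4); precharges=4
Acc 9: bank1 row1 -> MISS (open row1); precharges=5
Acc 10: bank1 row3 -> MISS (open row3); precharges=6
Acc 11: bank0 row1 -> MISS (open row1); precharges=7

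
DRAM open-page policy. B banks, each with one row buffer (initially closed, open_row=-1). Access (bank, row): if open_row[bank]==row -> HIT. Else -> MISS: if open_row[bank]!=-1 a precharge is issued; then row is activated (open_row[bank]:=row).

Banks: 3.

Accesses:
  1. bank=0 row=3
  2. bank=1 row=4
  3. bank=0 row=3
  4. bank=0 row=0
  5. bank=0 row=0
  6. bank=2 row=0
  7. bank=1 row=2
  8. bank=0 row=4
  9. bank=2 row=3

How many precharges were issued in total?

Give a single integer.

Acc 1: bank0 row3 -> MISS (open row3); precharges=0
Acc 2: bank1 row4 -> MISS (open row4); precharges=0
Acc 3: bank0 row3 -> HIT
Acc 4: bank0 row0 -> MISS (open row0); precharges=1
Acc 5: bank0 row0 -> HIT
Acc 6: bank2 row0 -> MISS (open row0); precharges=1
Acc 7: bank1 row2 -> MISS (open row2); precharges=2
Acc 8: bank0 row4 -> MISS (open row4); precharges=3
Acc 9: bank2 row3 -> MISS (open row3); precharges=4

Answer: 4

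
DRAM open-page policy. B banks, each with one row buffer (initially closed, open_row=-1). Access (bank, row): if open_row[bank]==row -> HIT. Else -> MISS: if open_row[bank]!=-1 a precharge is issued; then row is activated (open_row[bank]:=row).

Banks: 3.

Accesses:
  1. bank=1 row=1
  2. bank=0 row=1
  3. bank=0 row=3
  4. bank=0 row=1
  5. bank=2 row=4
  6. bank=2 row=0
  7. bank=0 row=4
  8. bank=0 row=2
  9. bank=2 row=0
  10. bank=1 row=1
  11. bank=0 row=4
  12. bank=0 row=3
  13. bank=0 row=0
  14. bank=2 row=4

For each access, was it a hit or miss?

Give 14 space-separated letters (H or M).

Acc 1: bank1 row1 -> MISS (open row1); precharges=0
Acc 2: bank0 row1 -> MISS (open row1); precharges=0
Acc 3: bank0 row3 -> MISS (open row3); precharges=1
Acc 4: bank0 row1 -> MISS (open row1); precharges=2
Acc 5: bank2 row4 -> MISS (open row4); precharges=2
Acc 6: bank2 row0 -> MISS (open row0); precharges=3
Acc 7: bank0 row4 -> MISS (open row4); precharges=4
Acc 8: bank0 row2 -> MISS (open row2); precharges=5
Acc 9: bank2 row0 -> HIT
Acc 10: bank1 row1 -> HIT
Acc 11: bank0 row4 -> MISS (open row4); precharges=6
Acc 12: bank0 row3 -> MISS (open row3); precharges=7
Acc 13: bank0 row0 -> MISS (open row0); precharges=8
Acc 14: bank2 row4 -> MISS (open row4); precharges=9

Answer: M M M M M M M M H H M M M M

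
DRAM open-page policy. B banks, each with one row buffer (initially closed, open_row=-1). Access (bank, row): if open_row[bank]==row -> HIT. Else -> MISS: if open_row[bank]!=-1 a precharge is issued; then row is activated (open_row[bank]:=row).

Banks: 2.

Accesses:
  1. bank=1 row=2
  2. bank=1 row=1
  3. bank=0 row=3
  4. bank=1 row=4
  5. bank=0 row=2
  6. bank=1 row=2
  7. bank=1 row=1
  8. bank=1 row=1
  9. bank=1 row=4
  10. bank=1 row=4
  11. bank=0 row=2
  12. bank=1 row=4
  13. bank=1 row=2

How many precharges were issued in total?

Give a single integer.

Acc 1: bank1 row2 -> MISS (open row2); precharges=0
Acc 2: bank1 row1 -> MISS (open row1); precharges=1
Acc 3: bank0 row3 -> MISS (open row3); precharges=1
Acc 4: bank1 row4 -> MISS (open row4); precharges=2
Acc 5: bank0 row2 -> MISS (open row2); precharges=3
Acc 6: bank1 row2 -> MISS (open row2); precharges=4
Acc 7: bank1 row1 -> MISS (open row1); precharges=5
Acc 8: bank1 row1 -> HIT
Acc 9: bank1 row4 -> MISS (open row4); precharges=6
Acc 10: bank1 row4 -> HIT
Acc 11: bank0 row2 -> HIT
Acc 12: bank1 row4 -> HIT
Acc 13: bank1 row2 -> MISS (open row2); precharges=7

Answer: 7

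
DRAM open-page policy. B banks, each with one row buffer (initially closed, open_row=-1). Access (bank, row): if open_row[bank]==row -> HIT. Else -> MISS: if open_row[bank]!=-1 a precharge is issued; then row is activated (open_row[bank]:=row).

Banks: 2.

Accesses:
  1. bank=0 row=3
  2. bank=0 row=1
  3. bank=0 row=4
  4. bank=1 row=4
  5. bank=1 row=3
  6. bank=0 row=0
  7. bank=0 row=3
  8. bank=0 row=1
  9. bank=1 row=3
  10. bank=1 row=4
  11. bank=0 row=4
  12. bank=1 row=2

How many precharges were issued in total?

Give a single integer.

Acc 1: bank0 row3 -> MISS (open row3); precharges=0
Acc 2: bank0 row1 -> MISS (open row1); precharges=1
Acc 3: bank0 row4 -> MISS (open row4); precharges=2
Acc 4: bank1 row4 -> MISS (open row4); precharges=2
Acc 5: bank1 row3 -> MISS (open row3); precharges=3
Acc 6: bank0 row0 -> MISS (open row0); precharges=4
Acc 7: bank0 row3 -> MISS (open row3); precharges=5
Acc 8: bank0 row1 -> MISS (open row1); precharges=6
Acc 9: bank1 row3 -> HIT
Acc 10: bank1 row4 -> MISS (open row4); precharges=7
Acc 11: bank0 row4 -> MISS (open row4); precharges=8
Acc 12: bank1 row2 -> MISS (open row2); precharges=9

Answer: 9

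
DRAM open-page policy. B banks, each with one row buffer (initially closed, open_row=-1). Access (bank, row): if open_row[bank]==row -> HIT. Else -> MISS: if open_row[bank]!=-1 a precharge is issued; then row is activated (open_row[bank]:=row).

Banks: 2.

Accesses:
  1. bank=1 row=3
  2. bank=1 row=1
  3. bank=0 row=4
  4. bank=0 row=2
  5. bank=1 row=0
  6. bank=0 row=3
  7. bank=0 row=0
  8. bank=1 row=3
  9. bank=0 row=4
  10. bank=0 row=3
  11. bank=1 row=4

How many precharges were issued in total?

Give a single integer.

Acc 1: bank1 row3 -> MISS (open row3); precharges=0
Acc 2: bank1 row1 -> MISS (open row1); precharges=1
Acc 3: bank0 row4 -> MISS (open row4); precharges=1
Acc 4: bank0 row2 -> MISS (open row2); precharges=2
Acc 5: bank1 row0 -> MISS (open row0); precharges=3
Acc 6: bank0 row3 -> MISS (open row3); precharges=4
Acc 7: bank0 row0 -> MISS (open row0); precharges=5
Acc 8: bank1 row3 -> MISS (open row3); precharges=6
Acc 9: bank0 row4 -> MISS (open row4); precharges=7
Acc 10: bank0 row3 -> MISS (open row3); precharges=8
Acc 11: bank1 row4 -> MISS (open row4); precharges=9

Answer: 9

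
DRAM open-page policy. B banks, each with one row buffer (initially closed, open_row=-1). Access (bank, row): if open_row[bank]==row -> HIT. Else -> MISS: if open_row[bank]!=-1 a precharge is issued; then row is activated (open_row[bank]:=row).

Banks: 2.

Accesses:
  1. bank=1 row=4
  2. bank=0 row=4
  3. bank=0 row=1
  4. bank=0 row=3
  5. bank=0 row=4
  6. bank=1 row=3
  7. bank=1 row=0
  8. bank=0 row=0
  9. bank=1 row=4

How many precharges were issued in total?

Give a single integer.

Answer: 7

Derivation:
Acc 1: bank1 row4 -> MISS (open row4); precharges=0
Acc 2: bank0 row4 -> MISS (open row4); precharges=0
Acc 3: bank0 row1 -> MISS (open row1); precharges=1
Acc 4: bank0 row3 -> MISS (open row3); precharges=2
Acc 5: bank0 row4 -> MISS (open row4); precharges=3
Acc 6: bank1 row3 -> MISS (open row3); precharges=4
Acc 7: bank1 row0 -> MISS (open row0); precharges=5
Acc 8: bank0 row0 -> MISS (open row0); precharges=6
Acc 9: bank1 row4 -> MISS (open row4); precharges=7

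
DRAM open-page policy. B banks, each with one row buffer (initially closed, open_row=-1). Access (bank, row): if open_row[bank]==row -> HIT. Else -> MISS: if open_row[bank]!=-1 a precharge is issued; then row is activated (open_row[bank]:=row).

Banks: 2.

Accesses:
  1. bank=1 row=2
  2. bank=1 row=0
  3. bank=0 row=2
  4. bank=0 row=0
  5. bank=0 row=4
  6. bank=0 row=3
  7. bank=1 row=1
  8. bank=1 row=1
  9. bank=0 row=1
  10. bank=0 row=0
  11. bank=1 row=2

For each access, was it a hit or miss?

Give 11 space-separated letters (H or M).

Acc 1: bank1 row2 -> MISS (open row2); precharges=0
Acc 2: bank1 row0 -> MISS (open row0); precharges=1
Acc 3: bank0 row2 -> MISS (open row2); precharges=1
Acc 4: bank0 row0 -> MISS (open row0); precharges=2
Acc 5: bank0 row4 -> MISS (open row4); precharges=3
Acc 6: bank0 row3 -> MISS (open row3); precharges=4
Acc 7: bank1 row1 -> MISS (open row1); precharges=5
Acc 8: bank1 row1 -> HIT
Acc 9: bank0 row1 -> MISS (open row1); precharges=6
Acc 10: bank0 row0 -> MISS (open row0); precharges=7
Acc 11: bank1 row2 -> MISS (open row2); precharges=8

Answer: M M M M M M M H M M M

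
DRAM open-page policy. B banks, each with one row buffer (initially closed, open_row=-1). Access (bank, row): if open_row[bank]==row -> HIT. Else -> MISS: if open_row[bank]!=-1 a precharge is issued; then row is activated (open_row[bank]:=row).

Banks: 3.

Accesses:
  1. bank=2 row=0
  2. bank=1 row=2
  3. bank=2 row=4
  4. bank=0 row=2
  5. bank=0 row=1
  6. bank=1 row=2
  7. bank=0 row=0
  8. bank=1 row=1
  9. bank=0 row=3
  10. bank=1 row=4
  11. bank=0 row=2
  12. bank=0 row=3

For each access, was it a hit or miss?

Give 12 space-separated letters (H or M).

Answer: M M M M M H M M M M M M

Derivation:
Acc 1: bank2 row0 -> MISS (open row0); precharges=0
Acc 2: bank1 row2 -> MISS (open row2); precharges=0
Acc 3: bank2 row4 -> MISS (open row4); precharges=1
Acc 4: bank0 row2 -> MISS (open row2); precharges=1
Acc 5: bank0 row1 -> MISS (open row1); precharges=2
Acc 6: bank1 row2 -> HIT
Acc 7: bank0 row0 -> MISS (open row0); precharges=3
Acc 8: bank1 row1 -> MISS (open row1); precharges=4
Acc 9: bank0 row3 -> MISS (open row3); precharges=5
Acc 10: bank1 row4 -> MISS (open row4); precharges=6
Acc 11: bank0 row2 -> MISS (open row2); precharges=7
Acc 12: bank0 row3 -> MISS (open row3); precharges=8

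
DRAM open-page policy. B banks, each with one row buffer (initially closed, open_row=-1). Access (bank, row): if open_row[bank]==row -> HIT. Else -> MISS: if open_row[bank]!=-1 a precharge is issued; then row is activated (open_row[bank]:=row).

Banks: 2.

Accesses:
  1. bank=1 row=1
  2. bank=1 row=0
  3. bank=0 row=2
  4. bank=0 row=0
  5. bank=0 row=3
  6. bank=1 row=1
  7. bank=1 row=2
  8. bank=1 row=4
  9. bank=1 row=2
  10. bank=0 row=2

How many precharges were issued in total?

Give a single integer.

Answer: 8

Derivation:
Acc 1: bank1 row1 -> MISS (open row1); precharges=0
Acc 2: bank1 row0 -> MISS (open row0); precharges=1
Acc 3: bank0 row2 -> MISS (open row2); precharges=1
Acc 4: bank0 row0 -> MISS (open row0); precharges=2
Acc 5: bank0 row3 -> MISS (open row3); precharges=3
Acc 6: bank1 row1 -> MISS (open row1); precharges=4
Acc 7: bank1 row2 -> MISS (open row2); precharges=5
Acc 8: bank1 row4 -> MISS (open row4); precharges=6
Acc 9: bank1 row2 -> MISS (open row2); precharges=7
Acc 10: bank0 row2 -> MISS (open row2); precharges=8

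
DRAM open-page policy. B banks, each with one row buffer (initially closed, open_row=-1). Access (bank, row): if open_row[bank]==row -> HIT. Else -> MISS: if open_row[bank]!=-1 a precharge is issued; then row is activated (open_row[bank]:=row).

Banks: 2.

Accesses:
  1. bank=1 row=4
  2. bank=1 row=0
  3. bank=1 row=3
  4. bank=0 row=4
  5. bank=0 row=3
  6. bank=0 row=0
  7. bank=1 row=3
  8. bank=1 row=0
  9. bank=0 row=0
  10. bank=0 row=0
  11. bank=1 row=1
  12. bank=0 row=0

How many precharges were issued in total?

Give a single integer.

Answer: 6

Derivation:
Acc 1: bank1 row4 -> MISS (open row4); precharges=0
Acc 2: bank1 row0 -> MISS (open row0); precharges=1
Acc 3: bank1 row3 -> MISS (open row3); precharges=2
Acc 4: bank0 row4 -> MISS (open row4); precharges=2
Acc 5: bank0 row3 -> MISS (open row3); precharges=3
Acc 6: bank0 row0 -> MISS (open row0); precharges=4
Acc 7: bank1 row3 -> HIT
Acc 8: bank1 row0 -> MISS (open row0); precharges=5
Acc 9: bank0 row0 -> HIT
Acc 10: bank0 row0 -> HIT
Acc 11: bank1 row1 -> MISS (open row1); precharges=6
Acc 12: bank0 row0 -> HIT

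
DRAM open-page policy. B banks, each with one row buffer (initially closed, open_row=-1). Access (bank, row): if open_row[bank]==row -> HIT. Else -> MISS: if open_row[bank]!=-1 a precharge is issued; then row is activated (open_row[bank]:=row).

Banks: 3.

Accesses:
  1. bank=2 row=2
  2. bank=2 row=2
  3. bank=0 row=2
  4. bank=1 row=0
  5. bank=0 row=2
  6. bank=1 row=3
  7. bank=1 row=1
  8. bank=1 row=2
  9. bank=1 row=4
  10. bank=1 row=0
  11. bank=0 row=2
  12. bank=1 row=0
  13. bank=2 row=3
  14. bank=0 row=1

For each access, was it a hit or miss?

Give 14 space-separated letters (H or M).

Answer: M H M M H M M M M M H H M M

Derivation:
Acc 1: bank2 row2 -> MISS (open row2); precharges=0
Acc 2: bank2 row2 -> HIT
Acc 3: bank0 row2 -> MISS (open row2); precharges=0
Acc 4: bank1 row0 -> MISS (open row0); precharges=0
Acc 5: bank0 row2 -> HIT
Acc 6: bank1 row3 -> MISS (open row3); precharges=1
Acc 7: bank1 row1 -> MISS (open row1); precharges=2
Acc 8: bank1 row2 -> MISS (open row2); precharges=3
Acc 9: bank1 row4 -> MISS (open row4); precharges=4
Acc 10: bank1 row0 -> MISS (open row0); precharges=5
Acc 11: bank0 row2 -> HIT
Acc 12: bank1 row0 -> HIT
Acc 13: bank2 row3 -> MISS (open row3); precharges=6
Acc 14: bank0 row1 -> MISS (open row1); precharges=7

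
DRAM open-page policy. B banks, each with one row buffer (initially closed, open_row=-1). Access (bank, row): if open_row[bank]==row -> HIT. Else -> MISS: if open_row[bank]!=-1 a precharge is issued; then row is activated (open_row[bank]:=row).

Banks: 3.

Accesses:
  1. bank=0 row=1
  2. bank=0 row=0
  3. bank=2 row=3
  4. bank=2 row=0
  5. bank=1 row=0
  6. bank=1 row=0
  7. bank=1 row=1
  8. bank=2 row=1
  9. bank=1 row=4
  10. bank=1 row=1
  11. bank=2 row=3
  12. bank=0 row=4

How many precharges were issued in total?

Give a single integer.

Answer: 8

Derivation:
Acc 1: bank0 row1 -> MISS (open row1); precharges=0
Acc 2: bank0 row0 -> MISS (open row0); precharges=1
Acc 3: bank2 row3 -> MISS (open row3); precharges=1
Acc 4: bank2 row0 -> MISS (open row0); precharges=2
Acc 5: bank1 row0 -> MISS (open row0); precharges=2
Acc 6: bank1 row0 -> HIT
Acc 7: bank1 row1 -> MISS (open row1); precharges=3
Acc 8: bank2 row1 -> MISS (open row1); precharges=4
Acc 9: bank1 row4 -> MISS (open row4); precharges=5
Acc 10: bank1 row1 -> MISS (open row1); precharges=6
Acc 11: bank2 row3 -> MISS (open row3); precharges=7
Acc 12: bank0 row4 -> MISS (open row4); precharges=8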